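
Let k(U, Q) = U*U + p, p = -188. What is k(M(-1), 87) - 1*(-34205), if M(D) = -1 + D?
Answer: 34021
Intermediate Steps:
k(U, Q) = -188 + U**2 (k(U, Q) = U*U - 188 = U**2 - 188 = -188 + U**2)
k(M(-1), 87) - 1*(-34205) = (-188 + (-1 - 1)**2) - 1*(-34205) = (-188 + (-2)**2) + 34205 = (-188 + 4) + 34205 = -184 + 34205 = 34021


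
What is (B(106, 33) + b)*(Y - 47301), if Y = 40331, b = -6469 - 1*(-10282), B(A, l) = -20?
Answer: -26437210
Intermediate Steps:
b = 3813 (b = -6469 + 10282 = 3813)
(B(106, 33) + b)*(Y - 47301) = (-20 + 3813)*(40331 - 47301) = 3793*(-6970) = -26437210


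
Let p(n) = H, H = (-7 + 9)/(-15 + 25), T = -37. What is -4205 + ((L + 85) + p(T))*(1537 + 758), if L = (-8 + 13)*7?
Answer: 271654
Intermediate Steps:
L = 35 (L = 5*7 = 35)
H = ⅕ (H = 2/10 = 2*(⅒) = ⅕ ≈ 0.20000)
p(n) = ⅕
-4205 + ((L + 85) + p(T))*(1537 + 758) = -4205 + ((35 + 85) + ⅕)*(1537 + 758) = -4205 + (120 + ⅕)*2295 = -4205 + (601/5)*2295 = -4205 + 275859 = 271654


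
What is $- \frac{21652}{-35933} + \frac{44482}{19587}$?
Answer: $\frac{2022469430}{703819671} \approx 2.8736$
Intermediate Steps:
$- \frac{21652}{-35933} + \frac{44482}{19587} = \left(-21652\right) \left(- \frac{1}{35933}\right) + 44482 \cdot \frac{1}{19587} = \frac{21652}{35933} + \frac{44482}{19587} = \frac{2022469430}{703819671}$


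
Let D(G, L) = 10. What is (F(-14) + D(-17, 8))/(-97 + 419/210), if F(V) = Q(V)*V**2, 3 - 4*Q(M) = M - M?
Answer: -32970/19951 ≈ -1.6525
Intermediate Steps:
Q(M) = 3/4 (Q(M) = 3/4 - (M - M)/4 = 3/4 - 1/4*0 = 3/4 + 0 = 3/4)
F(V) = 3*V**2/4
(F(-14) + D(-17, 8))/(-97 + 419/210) = ((3/4)*(-14)**2 + 10)/(-97 + 419/210) = ((3/4)*196 + 10)/(-97 + 419*(1/210)) = (147 + 10)/(-97 + 419/210) = 157/(-19951/210) = 157*(-210/19951) = -32970/19951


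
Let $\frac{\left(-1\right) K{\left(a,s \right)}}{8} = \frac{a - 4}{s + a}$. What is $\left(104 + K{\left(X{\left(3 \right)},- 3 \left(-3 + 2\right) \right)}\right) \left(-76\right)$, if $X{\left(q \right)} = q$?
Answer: $- \frac{24016}{3} \approx -8005.3$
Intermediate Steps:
$K{\left(a,s \right)} = - \frac{8 \left(-4 + a\right)}{a + s}$ ($K{\left(a,s \right)} = - 8 \frac{a - 4}{s + a} = - 8 \frac{-4 + a}{a + s} = - \frac{8 \left(-4 + a\right)}{a + s}$)
$\left(104 + K{\left(X{\left(3 \right)},- 3 \left(-3 + 2\right) \right)}\right) \left(-76\right) = \left(104 + \frac{8 \left(4 - 3\right)}{3 - 3 \left(-3 + 2\right)}\right) \left(-76\right) = \left(104 + \frac{8 \left(4 - 3\right)}{3 - -3}\right) \left(-76\right) = \left(104 + 8 \frac{1}{3 + 3} \cdot 1\right) \left(-76\right) = \left(104 + 8 \cdot \frac{1}{6} \cdot 1\right) \left(-76\right) = \left(104 + \frac{4}{3}\right) \left(-76\right) = \frac{316}{3} \left(-76\right) = - \frac{24016}{3}$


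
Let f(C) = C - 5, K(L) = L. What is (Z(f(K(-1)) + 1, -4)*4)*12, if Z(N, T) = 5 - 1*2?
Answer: 144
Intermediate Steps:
f(C) = -5 + C
Z(N, T) = 3 (Z(N, T) = 5 - 2 = 3)
(Z(f(K(-1)) + 1, -4)*4)*12 = (3*4)*12 = 12*12 = 144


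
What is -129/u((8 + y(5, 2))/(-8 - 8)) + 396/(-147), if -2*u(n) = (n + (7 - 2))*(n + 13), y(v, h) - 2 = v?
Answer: 1580412/614705 ≈ 2.5710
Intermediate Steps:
y(v, h) = 2 + v
u(n) = -(5 + n)*(13 + n)/2 (u(n) = -(n + (7 - 2))*(n + 13)/2 = -(n + 5)*(13 + n)/2 = -(5 + n)*(13 + n)/2)
-129/u((8 + y(5, 2))/(-8 - 8)) + 396/(-147) = -129/(-65/2 - 9*(8 + (2 + 5))/(-8 - 8) - (8 + (2 + 5))²/(-8 - 8)²/2) + 396/(-147) = -129/(-65/2 - 9*(8 + 7)/(-16) - (8 + 7)²/256/2) + 396*(-1/147) = -129/(-65/2 - 135*(-1)/16 - (15*(-1/16))²/2) - 132/49 = -129/(-65/2 - 9*(-15/16) - (-15/16)²/2) - 132/49 = -129/(-65/2 + 135/16 - ½*225/256) - 132/49 = -129/(-65/2 + 135/16 - 225/512) - 132/49 = -129/(-12545/512) - 132/49 = -129*(-512/12545) - 132/49 = 66048/12545 - 132/49 = 1580412/614705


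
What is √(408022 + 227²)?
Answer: √459551 ≈ 677.90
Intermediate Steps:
√(408022 + 227²) = √(408022 + 51529) = √459551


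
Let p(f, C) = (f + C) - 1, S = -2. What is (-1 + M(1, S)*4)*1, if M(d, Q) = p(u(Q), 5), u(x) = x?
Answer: 7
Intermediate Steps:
p(f, C) = -1 + C + f (p(f, C) = (C + f) - 1 = -1 + C + f)
M(d, Q) = 4 + Q (M(d, Q) = -1 + 5 + Q = 4 + Q)
(-1 + M(1, S)*4)*1 = (-1 + (4 - 2)*4)*1 = (-1 + 2*4)*1 = (-1 + 8)*1 = 7*1 = 7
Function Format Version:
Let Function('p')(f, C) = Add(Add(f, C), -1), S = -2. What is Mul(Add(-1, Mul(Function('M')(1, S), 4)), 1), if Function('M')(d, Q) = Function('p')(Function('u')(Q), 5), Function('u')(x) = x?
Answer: 7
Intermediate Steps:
Function('p')(f, C) = Add(-1, C, f) (Function('p')(f, C) = Add(Add(C, f), -1) = Add(-1, C, f))
Function('M')(d, Q) = Add(4, Q) (Function('M')(d, Q) = Add(-1, 5, Q) = Add(4, Q))
Mul(Add(-1, Mul(Function('M')(1, S), 4)), 1) = Mul(Add(-1, Mul(Add(4, -2), 4)), 1) = Mul(Add(-1, Mul(2, 4)), 1) = Mul(Add(-1, 8), 1) = Mul(7, 1) = 7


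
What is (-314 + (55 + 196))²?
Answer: 3969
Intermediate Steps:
(-314 + (55 + 196))² = (-314 + 251)² = (-63)² = 3969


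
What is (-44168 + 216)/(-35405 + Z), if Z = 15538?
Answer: 43952/19867 ≈ 2.2123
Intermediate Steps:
(-44168 + 216)/(-35405 + Z) = (-44168 + 216)/(-35405 + 15538) = -43952/(-19867) = -43952*(-1/19867) = 43952/19867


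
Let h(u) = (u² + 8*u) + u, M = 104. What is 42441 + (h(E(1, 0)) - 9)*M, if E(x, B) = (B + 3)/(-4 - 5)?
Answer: 370841/9 ≈ 41205.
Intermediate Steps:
E(x, B) = -⅓ - B/9 (E(x, B) = (3 + B)/(-9) = (3 + B)*(-⅑) = -⅓ - B/9)
h(u) = u² + 9*u
42441 + (h(E(1, 0)) - 9)*M = 42441 + ((-⅓ - ⅑*0)*(9 + (-⅓ - ⅑*0)) - 9)*104 = 42441 + ((-⅓ + 0)*(9 + (-⅓ + 0)) - 9)*104 = 42441 + (-(9 - ⅓)/3 - 9)*104 = 42441 + (-⅓*26/3 - 9)*104 = 42441 + (-26/9 - 9)*104 = 42441 - 107/9*104 = 42441 - 11128/9 = 370841/9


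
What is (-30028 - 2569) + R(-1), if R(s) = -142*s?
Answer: -32455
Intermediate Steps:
(-30028 - 2569) + R(-1) = (-30028 - 2569) - 142*(-1) = -32597 + 142 = -32455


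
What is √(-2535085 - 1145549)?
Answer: I*√3680634 ≈ 1918.5*I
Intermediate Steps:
√(-2535085 - 1145549) = √(-3680634) = I*√3680634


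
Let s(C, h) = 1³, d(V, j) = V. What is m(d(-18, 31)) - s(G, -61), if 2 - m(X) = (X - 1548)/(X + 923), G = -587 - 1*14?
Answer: 2471/905 ≈ 2.7304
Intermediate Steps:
G = -601 (G = -587 - 14 = -601)
s(C, h) = 1
m(X) = 2 - (-1548 + X)/(923 + X) (m(X) = 2 - (X - 1548)/(X + 923) = 2 - (-1548 + X)/(923 + X))
m(d(-18, 31)) - s(G, -61) = (3394 - 18)/(923 - 18) - 1*1 = 3376/905 - 1 = 2471/905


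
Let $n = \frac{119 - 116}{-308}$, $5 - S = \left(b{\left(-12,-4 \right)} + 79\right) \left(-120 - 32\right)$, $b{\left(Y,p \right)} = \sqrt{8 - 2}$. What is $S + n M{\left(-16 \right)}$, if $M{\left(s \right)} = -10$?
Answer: $\frac{1850017}{154} + 152 \sqrt{6} \approx 12385.0$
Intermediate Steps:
$b{\left(Y,p \right)} = \sqrt{6}$
$S = 12013 + 152 \sqrt{6}$ ($S = 5 - \left(\sqrt{6} + 79\right) \left(-120 - 32\right) = 5 - \left(79 + \sqrt{6}\right) \left(-152\right) = 5 - \left(-12008 - 152 \sqrt{6}\right) = 5 + \left(12008 + 152 \sqrt{6}\right) = 12013 + 152 \sqrt{6} \approx 12385.0$)
$n = - \frac{3}{308}$ ($n = \left(119 - 116\right) \left(- \frac{1}{308}\right) = 3 \left(- \frac{1}{308}\right) = - \frac{3}{308} \approx -0.0097403$)
$S + n M{\left(-16 \right)} = \left(12013 + 152 \sqrt{6}\right) - - \frac{15}{154} = \left(12013 + 152 \sqrt{6}\right) + \frac{15}{154} = \frac{1850017}{154} + 152 \sqrt{6}$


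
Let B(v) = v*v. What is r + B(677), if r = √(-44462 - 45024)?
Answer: 458329 + I*√89486 ≈ 4.5833e+5 + 299.14*I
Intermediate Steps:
B(v) = v²
r = I*√89486 (r = √(-89486) = I*√89486 ≈ 299.14*I)
r + B(677) = I*√89486 + 677² = I*√89486 + 458329 = 458329 + I*√89486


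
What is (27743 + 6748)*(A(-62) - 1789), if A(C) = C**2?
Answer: 70879005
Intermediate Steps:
(27743 + 6748)*(A(-62) - 1789) = (27743 + 6748)*((-62)**2 - 1789) = 34491*(3844 - 1789) = 34491*2055 = 70879005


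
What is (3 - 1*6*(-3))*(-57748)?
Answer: -1212708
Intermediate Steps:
(3 - 1*6*(-3))*(-57748) = (3 - 6*(-3))*(-57748) = (3 + 18)*(-57748) = 21*(-57748) = -1212708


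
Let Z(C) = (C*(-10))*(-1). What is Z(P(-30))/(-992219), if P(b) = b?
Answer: 300/992219 ≈ 0.00030235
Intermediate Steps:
Z(C) = 10*C (Z(C) = -10*C*(-1) = 10*C)
Z(P(-30))/(-992219) = (10*(-30))/(-992219) = -300*(-1/992219) = 300/992219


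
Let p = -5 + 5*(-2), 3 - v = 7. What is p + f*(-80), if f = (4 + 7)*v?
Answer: 3505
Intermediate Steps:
v = -4 (v = 3 - 1*7 = 3 - 7 = -4)
p = -15 (p = -5 - 10 = -15)
f = -44 (f = (4 + 7)*(-4) = 11*(-4) = -44)
p + f*(-80) = -15 - 44*(-80) = -15 + 3520 = 3505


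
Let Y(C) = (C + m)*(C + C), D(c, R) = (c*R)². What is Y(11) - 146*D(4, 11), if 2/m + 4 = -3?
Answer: -1976942/7 ≈ -2.8242e+5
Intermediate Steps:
m = -2/7 (m = 2/(-4 - 3) = 2/(-7) = 2*(-⅐) = -2/7 ≈ -0.28571)
D(c, R) = R²*c² (D(c, R) = (R*c)² = R²*c²)
Y(C) = 2*C*(-2/7 + C) (Y(C) = (C - 2/7)*(C + C) = (-2/7 + C)*(2*C) = 2*C*(-2/7 + C))
Y(11) - 146*D(4, 11) = (2/7)*11*(-2 + 7*11) - 146*11²*4² = (2/7)*11*(-2 + 77) - 17666*16 = (2/7)*11*75 - 146*1936 = 1650/7 - 282656 = -1976942/7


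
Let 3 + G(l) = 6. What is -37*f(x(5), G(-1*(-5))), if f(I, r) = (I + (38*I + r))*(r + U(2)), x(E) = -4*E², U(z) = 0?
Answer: 432567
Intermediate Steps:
G(l) = 3 (G(l) = -3 + 6 = 3)
f(I, r) = r*(r + 39*I) (f(I, r) = (I + (38*I + r))*(r + 0) = (I + (r + 38*I))*r = (r + 39*I)*r = r*(r + 39*I))
-37*f(x(5), G(-1*(-5))) = -111*(3 + 39*(-4*5²)) = -111*(3 + 39*(-4*25)) = -111*(3 + 39*(-100)) = -111*(3 - 3900) = -111*(-3897) = -37*(-11691) = 432567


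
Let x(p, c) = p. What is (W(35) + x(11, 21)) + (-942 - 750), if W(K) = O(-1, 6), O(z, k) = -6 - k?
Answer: -1693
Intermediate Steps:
W(K) = -12 (W(K) = -6 - 1*6 = -6 - 6 = -12)
(W(35) + x(11, 21)) + (-942 - 750) = (-12 + 11) + (-942 - 750) = -1 - 1692 = -1693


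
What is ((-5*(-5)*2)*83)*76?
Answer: 315400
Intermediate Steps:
((-5*(-5)*2)*83)*76 = ((25*2)*83)*76 = (50*83)*76 = 4150*76 = 315400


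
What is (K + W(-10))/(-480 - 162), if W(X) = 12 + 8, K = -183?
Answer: 163/642 ≈ 0.25389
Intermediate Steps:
W(X) = 20
(K + W(-10))/(-480 - 162) = (-183 + 20)/(-480 - 162) = -163/(-642) = -163*(-1/642) = 163/642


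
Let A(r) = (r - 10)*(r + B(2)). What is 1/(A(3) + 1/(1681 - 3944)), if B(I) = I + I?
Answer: -2263/110888 ≈ -0.020408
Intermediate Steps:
B(I) = 2*I
A(r) = (-10 + r)*(4 + r) (A(r) = (r - 10)*(r + 2*2) = (-10 + r)*(r + 4) = (-10 + r)*(4 + r))
1/(A(3) + 1/(1681 - 3944)) = 1/((-40 + 3² - 6*3) + 1/(1681 - 3944)) = 1/((-40 + 9 - 18) + 1/(-2263)) = 1/(-49 - 1/2263) = 1/(-110888/2263) = -2263/110888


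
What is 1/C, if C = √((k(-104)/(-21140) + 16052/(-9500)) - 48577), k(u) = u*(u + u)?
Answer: -5*I*√340165008606115/20325549486 ≈ -0.004537*I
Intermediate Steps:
k(u) = 2*u² (k(u) = u*(2*u) = 2*u²)
C = 6*I*√340165008606115/502075 (C = √(((2*(-104)²)/(-21140) + 16052/(-9500)) - 48577) = √(((2*10816)*(-1/21140) + 16052*(-1/9500)) - 48577) = √((21632*(-1/21140) - 4013/2375) - 48577) = √((-5408/5285 - 4013/2375) - 48577) = √(-6810541/2510375 - 48577) = √(-121953296916/2510375) = 6*I*√340165008606115/502075 ≈ 220.41*I)
1/C = 1/(6*I*√340165008606115/502075) = -5*I*√340165008606115/20325549486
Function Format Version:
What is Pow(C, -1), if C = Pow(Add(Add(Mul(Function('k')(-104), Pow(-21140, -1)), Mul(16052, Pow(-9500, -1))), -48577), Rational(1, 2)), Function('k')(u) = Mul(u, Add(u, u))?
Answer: Mul(Rational(-5, 20325549486), I, Pow(340165008606115, Rational(1, 2))) ≈ Mul(-0.0045370, I)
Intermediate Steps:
Function('k')(u) = Mul(2, Pow(u, 2)) (Function('k')(u) = Mul(u, Mul(2, u)) = Mul(2, Pow(u, 2)))
C = Mul(Rational(6, 502075), I, Pow(340165008606115, Rational(1, 2))) (C = Pow(Add(Add(Mul(Mul(2, Pow(-104, 2)), Pow(-21140, -1)), Mul(16052, Pow(-9500, -1))), -48577), Rational(1, 2)) = Pow(Add(Add(Mul(Mul(2, 10816), Rational(-1, 21140)), Mul(16052, Rational(-1, 9500))), -48577), Rational(1, 2)) = Pow(Add(Add(Mul(21632, Rational(-1, 21140)), Rational(-4013, 2375)), -48577), Rational(1, 2)) = Pow(Add(Add(Rational(-5408, 5285), Rational(-4013, 2375)), -48577), Rational(1, 2)) = Pow(Add(Rational(-6810541, 2510375), -48577), Rational(1, 2)) = Pow(Rational(-121953296916, 2510375), Rational(1, 2)) = Mul(Rational(6, 502075), I, Pow(340165008606115, Rational(1, 2))) ≈ Mul(220.41, I))
Pow(C, -1) = Pow(Mul(Rational(6, 502075), I, Pow(340165008606115, Rational(1, 2))), -1) = Mul(Rational(-5, 20325549486), I, Pow(340165008606115, Rational(1, 2)))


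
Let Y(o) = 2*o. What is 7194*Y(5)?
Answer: 71940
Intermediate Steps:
7194*Y(5) = 7194*(2*5) = 7194*10 = 71940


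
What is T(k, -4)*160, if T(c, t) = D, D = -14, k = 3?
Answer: -2240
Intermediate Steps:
T(c, t) = -14
T(k, -4)*160 = -14*160 = -2240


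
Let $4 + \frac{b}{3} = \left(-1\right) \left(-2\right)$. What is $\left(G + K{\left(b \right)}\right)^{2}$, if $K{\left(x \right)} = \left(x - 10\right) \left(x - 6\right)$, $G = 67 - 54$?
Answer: $42025$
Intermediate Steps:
$G = 13$
$b = -6$ ($b = -12 + 3 \left(\left(-1\right) \left(-2\right)\right) = -12 + 3 \cdot 2 = -12 + 6 = -6$)
$K{\left(x \right)} = \left(-10 + x\right) \left(-6 + x\right)$
$\left(G + K{\left(b \right)}\right)^{2} = \left(13 + \left(60 + \left(-6\right)^{2} - -96\right)\right)^{2} = \left(13 + \left(60 + 36 + 96\right)\right)^{2} = \left(13 + 192\right)^{2} = 205^{2} = 42025$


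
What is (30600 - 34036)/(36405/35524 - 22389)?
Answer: 122060464/795310431 ≈ 0.15348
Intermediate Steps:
(30600 - 34036)/(36405/35524 - 22389) = -3436/(36405*(1/35524) - 22389) = -3436/(36405/35524 - 22389) = -3436/(-795310431/35524) = -3436*(-35524/795310431) = 122060464/795310431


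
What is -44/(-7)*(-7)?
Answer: -44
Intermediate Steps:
-44/(-7)*(-7) = -44*(-1)/7*(-7) = -4*(-11/7)*(-7) = (44/7)*(-7) = -44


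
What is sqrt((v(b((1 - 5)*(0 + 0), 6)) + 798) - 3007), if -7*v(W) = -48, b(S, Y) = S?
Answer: I*sqrt(107905)/7 ≈ 46.927*I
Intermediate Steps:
v(W) = 48/7 (v(W) = -1/7*(-48) = 48/7)
sqrt((v(b((1 - 5)*(0 + 0), 6)) + 798) - 3007) = sqrt((48/7 + 798) - 3007) = sqrt(5634/7 - 3007) = sqrt(-15415/7) = I*sqrt(107905)/7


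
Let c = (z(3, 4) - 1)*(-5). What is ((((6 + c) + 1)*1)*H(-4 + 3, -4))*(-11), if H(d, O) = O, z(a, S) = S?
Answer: -352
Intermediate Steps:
c = -15 (c = (4 - 1)*(-5) = 3*(-5) = -15)
((((6 + c) + 1)*1)*H(-4 + 3, -4))*(-11) = ((((6 - 15) + 1)*1)*(-4))*(-11) = (((-9 + 1)*1)*(-4))*(-11) = (-8*1*(-4))*(-11) = -8*(-4)*(-11) = 32*(-11) = -352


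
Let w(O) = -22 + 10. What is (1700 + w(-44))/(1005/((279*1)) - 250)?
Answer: -156984/22915 ≈ -6.8507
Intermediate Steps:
w(O) = -12
(1700 + w(-44))/(1005/((279*1)) - 250) = (1700 - 12)/(1005/((279*1)) - 250) = 1688/(1005/279 - 250) = 1688/(1005*(1/279) - 250) = 1688/(335/93 - 250) = 1688/(-22915/93) = 1688*(-93/22915) = -156984/22915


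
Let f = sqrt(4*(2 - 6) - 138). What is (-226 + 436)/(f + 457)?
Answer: 95970/209003 - 210*I*sqrt(154)/209003 ≈ 0.45918 - 0.012469*I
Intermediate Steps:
f = I*sqrt(154) (f = sqrt(4*(-4) - 138) = sqrt(-16 - 138) = sqrt(-154) = I*sqrt(154) ≈ 12.41*I)
(-226 + 436)/(f + 457) = (-226 + 436)/(I*sqrt(154) + 457) = 210/(457 + I*sqrt(154))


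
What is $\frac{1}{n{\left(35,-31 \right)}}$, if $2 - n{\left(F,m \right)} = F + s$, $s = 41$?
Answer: $- \frac{1}{74} \approx -0.013514$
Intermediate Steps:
$n{\left(F,m \right)} = -39 - F$ ($n{\left(F,m \right)} = 2 - \left(F + 41\right) = 2 - \left(41 + F\right) = -39 - F$)
$\frac{1}{n{\left(35,-31 \right)}} = \frac{1}{-39 - 35} = \frac{1}{-74} = - \frac{1}{74}$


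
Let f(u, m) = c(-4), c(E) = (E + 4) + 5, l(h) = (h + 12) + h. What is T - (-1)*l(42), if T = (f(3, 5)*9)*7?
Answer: 411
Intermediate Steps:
l(h) = 12 + 2*h (l(h) = (12 + h) + h = 12 + 2*h)
c(E) = 9 + E (c(E) = (4 + E) + 5 = 9 + E)
f(u, m) = 5 (f(u, m) = 9 - 4 = 5)
T = 315 (T = (5*9)*7 = 45*7 = 315)
T - (-1)*l(42) = 315 - (-1)*(12 + 2*42) = 315 - (-1)*(12 + 84) = 315 - (-1)*96 = 315 - 1*(-96) = 315 + 96 = 411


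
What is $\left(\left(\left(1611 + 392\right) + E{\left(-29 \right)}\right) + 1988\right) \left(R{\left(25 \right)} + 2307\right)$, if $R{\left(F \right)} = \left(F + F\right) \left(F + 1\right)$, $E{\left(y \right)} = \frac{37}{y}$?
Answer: $\frac{417337114}{29} \approx 1.4391 \cdot 10^{7}$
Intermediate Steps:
$R{\left(F \right)} = 2 F \left(1 + F\right)$
$\left(\left(\left(1611 + 392\right) + E{\left(-29 \right)}\right) + 1988\right) \left(R{\left(25 \right)} + 2307\right) = \left(\left(\left(1611 + 392\right) + \frac{37}{-29}\right) + 1988\right) \left(2 \cdot 25 \left(1 + 25\right) + 2307\right) = \left(\left(2003 + 37 \left(- \frac{1}{29}\right)\right) + 1988\right) \left(2 \cdot 25 \cdot 26 + 2307\right) = \left(\left(2003 - \frac{37}{29}\right) + 1988\right) \left(1300 + 2307\right) = \left(\frac{58050}{29} + 1988\right) 3607 = \frac{115702}{29} \cdot 3607 = \frac{417337114}{29}$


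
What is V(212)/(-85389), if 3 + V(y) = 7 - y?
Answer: 208/85389 ≈ 0.0024359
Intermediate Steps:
V(y) = 4 - y (V(y) = -3 + (7 - y) = 4 - y)
V(212)/(-85389) = (4 - 1*212)/(-85389) = (4 - 212)*(-1/85389) = -208*(-1/85389) = 208/85389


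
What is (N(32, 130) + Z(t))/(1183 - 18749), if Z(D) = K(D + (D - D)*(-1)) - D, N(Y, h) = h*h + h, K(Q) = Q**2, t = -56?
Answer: -10111/8783 ≈ -1.1512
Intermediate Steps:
N(Y, h) = h + h**2 (N(Y, h) = h**2 + h = h + h**2)
Z(D) = D**2 - D (Z(D) = (D + (D - D)*(-1))**2 - D = (D + 0*(-1))**2 - D = (D + 0)**2 - D = D**2 - D)
(N(32, 130) + Z(t))/(1183 - 18749) = (130*(1 + 130) - 56*(-1 - 56))/(1183 - 18749) = (130*131 - 56*(-57))/(-17566) = (17030 + 3192)*(-1/17566) = 20222*(-1/17566) = -10111/8783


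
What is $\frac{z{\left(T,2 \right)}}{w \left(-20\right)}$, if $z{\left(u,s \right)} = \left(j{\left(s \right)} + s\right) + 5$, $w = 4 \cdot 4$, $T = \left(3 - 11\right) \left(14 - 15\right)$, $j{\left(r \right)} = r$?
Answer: $- \frac{9}{320} \approx -0.028125$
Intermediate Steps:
$T = 8$ ($T = \left(-8\right) \left(-1\right) = 8$)
$w = 16$
$z{\left(u,s \right)} = 5 + 2 s$ ($z{\left(u,s \right)} = \left(s + s\right) + 5 = 2 s + 5 = 5 + 2 s$)
$\frac{z{\left(T,2 \right)}}{w \left(-20\right)} = \frac{5 + 2 \cdot 2}{16 \left(-20\right)} = \frac{5 + 4}{-320} = 9 \left(- \frac{1}{320}\right) = - \frac{9}{320}$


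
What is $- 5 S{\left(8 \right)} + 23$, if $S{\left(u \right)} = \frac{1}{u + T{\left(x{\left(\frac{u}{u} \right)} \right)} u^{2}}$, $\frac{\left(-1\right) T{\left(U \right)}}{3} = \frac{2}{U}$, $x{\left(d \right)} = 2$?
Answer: $\frac{4237}{184} \approx 23.027$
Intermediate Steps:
$T{\left(U \right)} = - \frac{6}{U}$ ($T{\left(U \right)} = - 3 \frac{2}{U} = - \frac{6}{U}$)
$S{\left(u \right)} = \frac{1}{u - 3 u^{2}}$ ($S{\left(u \right)} = \frac{1}{u + - \frac{6}{2} u^{2}} = \frac{1}{u + \left(-6\right) \frac{1}{2} u^{2}} = \frac{1}{u - 3 u^{2}}$)
$- 5 S{\left(8 \right)} + 23 = - 5 \frac{1}{8 \left(1 - 24\right)} + 23 = - 5 \frac{1}{8 \left(-23\right)} + 23 = - 5 \cdot \frac{1}{8} \left(- \frac{1}{23}\right) + 23 = \left(-5\right) \left(- \frac{1}{184}\right) + 23 = \frac{5}{184} + 23 = \frac{4237}{184}$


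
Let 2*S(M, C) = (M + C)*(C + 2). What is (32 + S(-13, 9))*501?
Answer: 5010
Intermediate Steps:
S(M, C) = (2 + C)*(C + M)/2 (S(M, C) = ((M + C)*(C + 2))/2 = ((C + M)*(2 + C))/2 = ((2 + C)*(C + M))/2 = (2 + C)*(C + M)/2)
(32 + S(-13, 9))*501 = (32 + (9 - 13 + (½)*9² + (½)*9*(-13)))*501 = (32 + (9 - 13 + (½)*81 - 117/2))*501 = (32 + (9 - 13 + 81/2 - 117/2))*501 = (32 - 22)*501 = 10*501 = 5010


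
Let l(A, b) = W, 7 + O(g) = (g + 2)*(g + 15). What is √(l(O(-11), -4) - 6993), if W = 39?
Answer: I*√6954 ≈ 83.391*I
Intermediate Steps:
O(g) = -7 + (2 + g)*(15 + g) (O(g) = -7 + (g + 2)*(g + 15) = -7 + (2 + g)*(15 + g))
l(A, b) = 39
√(l(O(-11), -4) - 6993) = √(39 - 6993) = √(-6954) = I*√6954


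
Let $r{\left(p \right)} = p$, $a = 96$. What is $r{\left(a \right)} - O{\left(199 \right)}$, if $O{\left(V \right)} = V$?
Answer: $-103$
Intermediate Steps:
$r{\left(a \right)} - O{\left(199 \right)} = 96 - 199 = -103$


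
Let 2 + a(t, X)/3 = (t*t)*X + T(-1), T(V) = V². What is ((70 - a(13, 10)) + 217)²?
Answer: 22848400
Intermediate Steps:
a(t, X) = -3 + 3*X*t² (a(t, X) = -6 + 3*((t*t)*X + (-1)²) = -6 + 3*(t²*X + 1) = -6 + 3*(X*t² + 1) = -6 + 3*(1 + X*t²) = -6 + (3 + 3*X*t²) = -3 + 3*X*t²)
((70 - a(13, 10)) + 217)² = ((70 - (-3 + 3*10*13²)) + 217)² = ((70 - (-3 + 3*10*169)) + 217)² = ((70 - (-3 + 5070)) + 217)² = ((70 - 1*5067) + 217)² = ((70 - 5067) + 217)² = (-4997 + 217)² = (-4780)² = 22848400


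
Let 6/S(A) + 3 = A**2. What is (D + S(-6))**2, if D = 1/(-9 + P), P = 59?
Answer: 12321/302500 ≈ 0.040731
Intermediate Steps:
S(A) = 6/(-3 + A**2)
D = 1/50 (D = 1/(-9 + 59) = 1/50 ≈ 0.020000)
(D + S(-6))**2 = (1/50 + 6/(-3 + (-6)**2))**2 = (1/50 + 6/(-3 + 36))**2 = (1/50 + 6/33)**2 = (1/50 + 6*(1/33))**2 = (1/50 + 2/11)**2 = (111/550)**2 = 12321/302500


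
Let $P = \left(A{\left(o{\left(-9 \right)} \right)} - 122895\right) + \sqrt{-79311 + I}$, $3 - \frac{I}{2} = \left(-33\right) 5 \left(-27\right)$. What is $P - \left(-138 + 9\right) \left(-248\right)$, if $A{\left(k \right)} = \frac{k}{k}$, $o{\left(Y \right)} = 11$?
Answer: $-154886 + i \sqrt{88215} \approx -1.5489 \cdot 10^{5} + 297.01 i$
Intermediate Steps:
$I = -8904$ ($I = 6 - 2 \left(-33\right) 5 \left(-27\right) = 6 - 2 \left(\left(-165\right) \left(-27\right)\right) = 6 - 8910 = -8904$)
$A{\left(k \right)} = 1$
$P = -122894 + i \sqrt{88215}$ ($P = \left(1 - 122895\right) + \sqrt{-79311 - 8904} = -122894 + \sqrt{-88215} = -122894 + i \sqrt{88215} \approx -1.2289 \cdot 10^{5} + 297.01 i$)
$P - \left(-138 + 9\right) \left(-248\right) = \left(-122894 + i \sqrt{88215}\right) - \left(-138 + 9\right) \left(-248\right) = \left(-122894 + i \sqrt{88215}\right) - \left(-129\right) \left(-248\right) = \left(-122894 + i \sqrt{88215}\right) - 31992 = -154886 + i \sqrt{88215}$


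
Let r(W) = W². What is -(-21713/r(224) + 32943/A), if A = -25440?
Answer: 22972153/13296640 ≈ 1.7277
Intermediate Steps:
-(-21713/r(224) + 32943/A) = -(-21713/(224²) + 32943/(-25440)) = -(-21713/50176 + 32943*(-1/25440)) = -(-21713*1/50176 - 10981/8480) = -(-21713/50176 - 10981/8480) = -1*(-22972153/13296640) = 22972153/13296640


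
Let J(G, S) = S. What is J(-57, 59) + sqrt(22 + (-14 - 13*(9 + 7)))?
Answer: 59 + 10*I*sqrt(2) ≈ 59.0 + 14.142*I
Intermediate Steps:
J(-57, 59) + sqrt(22 + (-14 - 13*(9 + 7))) = 59 + sqrt(22 + (-14 - 13*(9 + 7))) = 59 + sqrt(22 + (-14 - 13*16)) = 59 + sqrt(22 + (-14 - 208)) = 59 + sqrt(22 - 222) = 59 + sqrt(-200) = 59 + 10*I*sqrt(2)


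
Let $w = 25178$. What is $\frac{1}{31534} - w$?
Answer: $- \frac{793963051}{31534} \approx -25178.0$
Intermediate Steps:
$\frac{1}{31534} - w = \frac{1}{31534} - 25178 = - \frac{793963051}{31534}$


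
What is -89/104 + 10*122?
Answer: 126791/104 ≈ 1219.1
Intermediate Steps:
-89/104 + 10*122 = -89*1/104 + 1220 = -89/104 + 1220 = 126791/104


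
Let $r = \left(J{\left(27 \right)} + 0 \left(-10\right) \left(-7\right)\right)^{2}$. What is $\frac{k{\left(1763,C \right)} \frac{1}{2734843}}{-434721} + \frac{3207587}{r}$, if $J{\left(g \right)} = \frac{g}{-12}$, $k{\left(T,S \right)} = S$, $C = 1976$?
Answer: $\frac{20338559597592551240}{32100129462681} \approx 6.336 \cdot 10^{5}$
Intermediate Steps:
$J{\left(g \right)} = - \frac{g}{12}$ ($J{\left(g \right)} = g \left(- \frac{1}{12}\right) = - \frac{g}{12}$)
$r = \frac{81}{16}$ ($r = \left(\left(- \frac{1}{12}\right) 27 + 0 \left(-10\right) \left(-7\right)\right)^{2} = \left(- \frac{9}{4} + 0 \left(-7\right)\right)^{2} = \left(- \frac{9}{4} + 0\right)^{2} = \left(- \frac{9}{4}\right)^{2} = \frac{81}{16} \approx 5.0625$)
$\frac{k{\left(1763,C \right)} \frac{1}{2734843}}{-434721} + \frac{3207587}{r} = \frac{1976 \cdot \frac{1}{2734843}}{-434721} + \frac{3207587}{\frac{81}{16}} = 1976 \cdot \frac{1}{2734843} \left(- \frac{1}{434721}\right) + 3207587 \cdot \frac{16}{81} = \frac{1976}{2734843} \left(- \frac{1}{434721}\right) + \frac{51321392}{81} = - \frac{1976}{1188893683803} + \frac{51321392}{81} = \frac{20338559597592551240}{32100129462681}$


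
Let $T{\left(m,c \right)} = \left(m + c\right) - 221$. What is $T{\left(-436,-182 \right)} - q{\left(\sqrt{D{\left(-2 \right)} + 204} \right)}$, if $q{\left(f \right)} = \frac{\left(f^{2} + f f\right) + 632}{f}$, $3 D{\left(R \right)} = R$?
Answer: $-839 - \frac{1558 \sqrt{1830}}{915} \approx -911.84$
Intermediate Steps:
$T{\left(m,c \right)} = -221 + c + m$ ($T{\left(m,c \right)} = \left(c + m\right) - 221 = -221 + c + m$)
$D{\left(R \right)} = \frac{R}{3}$
$q{\left(f \right)} = \frac{632 + 2 f^{2}}{f}$ ($q{\left(f \right)} = \frac{\left(f^{2} + f^{2}\right) + 632}{f} = \frac{2 f^{2} + 632}{f} = \frac{632 + 2 f^{2}}{f}$)
$T{\left(-436,-182 \right)} - q{\left(\sqrt{D{\left(-2 \right)} + 204} \right)} = \left(-221 - 182 - 436\right) - \left(2 \sqrt{\frac{1}{3} \left(-2\right) + 204} + \frac{632}{\sqrt{\frac{1}{3} \left(-2\right) + 204}}\right) = -839 - \left(2 \sqrt{- \frac{2}{3} + 204} + \frac{632}{\sqrt{- \frac{2}{3} + 204}}\right) = -839 - \left(2 \sqrt{\frac{610}{3}} + \frac{632}{\sqrt{\frac{610}{3}}}\right) = -839 - \left(2 \frac{\sqrt{1830}}{3} + \frac{632}{\frac{1}{3} \sqrt{1830}}\right) = -839 - \left(\frac{2 \sqrt{1830}}{3} + 632 \frac{\sqrt{1830}}{610}\right) = -839 - \left(\frac{2 \sqrt{1830}}{3} + \frac{316 \sqrt{1830}}{305}\right) = -839 - \frac{1558 \sqrt{1830}}{915}$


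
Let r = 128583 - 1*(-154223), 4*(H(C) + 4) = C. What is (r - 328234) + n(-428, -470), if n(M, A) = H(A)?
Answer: -91099/2 ≈ -45550.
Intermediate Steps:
H(C) = -4 + C/4
n(M, A) = -4 + A/4
r = 282806 (r = 128583 + 154223 = 282806)
(r - 328234) + n(-428, -470) = (282806 - 328234) + (-4 + (1/4)*(-470)) = -45428 + (-4 - 235/2) = -45428 - 243/2 = -91099/2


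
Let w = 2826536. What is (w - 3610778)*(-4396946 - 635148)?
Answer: 3946379462748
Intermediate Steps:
(w - 3610778)*(-4396946 - 635148) = (2826536 - 3610778)*(-4396946 - 635148) = -784242*(-5032094) = 3946379462748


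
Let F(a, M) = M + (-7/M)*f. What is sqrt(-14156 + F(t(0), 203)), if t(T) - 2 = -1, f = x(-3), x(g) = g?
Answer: I*sqrt(11734386)/29 ≈ 118.12*I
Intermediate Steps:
f = -3
t(T) = 1 (t(T) = 2 - 1 = 1)
F(a, M) = M + 21/M (F(a, M) = M - 7/M*(-3) = M + 21/M)
sqrt(-14156 + F(t(0), 203)) = sqrt(-14156 + (203 + 21/203)) = sqrt(-14156 + (203 + 21*(1/203))) = sqrt(-14156 + (203 + 3/29)) = sqrt(-14156 + 5890/29) = sqrt(-404634/29) = I*sqrt(11734386)/29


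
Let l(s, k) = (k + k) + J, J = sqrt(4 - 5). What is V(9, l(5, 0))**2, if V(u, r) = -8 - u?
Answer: 289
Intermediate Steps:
J = I (J = sqrt(-1) = I ≈ 1.0*I)
l(s, k) = I + 2*k (l(s, k) = (k + k) + I = 2*k + I = I + 2*k)
V(9, l(5, 0))**2 = (-8 - 1*9)**2 = (-8 - 9)**2 = (-17)**2 = 289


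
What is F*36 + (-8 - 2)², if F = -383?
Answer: -13688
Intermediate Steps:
F*36 + (-8 - 2)² = -383*36 + (-8 - 2)² = -13788 + (-10)² = -13788 + 100 = -13688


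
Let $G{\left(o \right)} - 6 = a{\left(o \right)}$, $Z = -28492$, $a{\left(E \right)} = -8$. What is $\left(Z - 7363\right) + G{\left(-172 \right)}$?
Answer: $-35857$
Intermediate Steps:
$G{\left(o \right)} = -2$ ($G{\left(o \right)} = 6 - 8 = -2$)
$\left(Z - 7363\right) + G{\left(-172 \right)} = \left(-28492 - 7363\right) - 2 = -35855 - 2 = -35857$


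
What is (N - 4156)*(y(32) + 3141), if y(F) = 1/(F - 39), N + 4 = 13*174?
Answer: -41729428/7 ≈ -5.9613e+6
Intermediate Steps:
N = 2258 (N = -4 + 13*174 = -4 + 2262 = 2258)
y(F) = 1/(-39 + F)
(N - 4156)*(y(32) + 3141) = (2258 - 4156)*(1/(-39 + 32) + 3141) = -1898*(1/(-7) + 3141) = -1898*(-⅐ + 3141) = -1898*21986/7 = -41729428/7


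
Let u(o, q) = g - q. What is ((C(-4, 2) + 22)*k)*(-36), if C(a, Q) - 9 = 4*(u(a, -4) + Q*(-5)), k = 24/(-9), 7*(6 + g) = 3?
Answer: -10272/7 ≈ -1467.4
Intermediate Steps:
g = -39/7 (g = -6 + (1/7)*3 = -6 + 3/7 = -39/7 ≈ -5.5714)
k = -8/3 (k = 24*(-1/9) = -8/3 ≈ -2.6667)
u(o, q) = -39/7 - q
C(a, Q) = 19/7 - 20*Q (C(a, Q) = 9 + 4*((-39/7 - 1*(-4)) + Q*(-5)) = 9 + 4*((-39/7 + 4) - 5*Q) = 9 + 4*(-11/7 - 5*Q) = 9 + (-44/7 - 20*Q) = 19/7 - 20*Q)
((C(-4, 2) + 22)*k)*(-36) = (((19/7 - 20*2) + 22)*(-8/3))*(-36) = (((19/7 - 40) + 22)*(-8/3))*(-36) = ((-261/7 + 22)*(-8/3))*(-36) = -107/7*(-8/3)*(-36) = (856/21)*(-36) = -10272/7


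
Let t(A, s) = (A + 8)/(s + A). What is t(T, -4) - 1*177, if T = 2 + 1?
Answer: -188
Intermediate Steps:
T = 3
t(A, s) = (8 + A)/(A + s)
t(T, -4) - 1*177 = (8 + 3)/(3 - 4) - 1*177 = 11/(-1) - 177 = -1*11 - 177 = -11 - 177 = -188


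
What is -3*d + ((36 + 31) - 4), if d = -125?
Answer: 438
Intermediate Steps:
-3*d + ((36 + 31) - 4) = -3*(-125) + ((36 + 31) - 4) = 375 + (67 - 4) = 375 + 63 = 438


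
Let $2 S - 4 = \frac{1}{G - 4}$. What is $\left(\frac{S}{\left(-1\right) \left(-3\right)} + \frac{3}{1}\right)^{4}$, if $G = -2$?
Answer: $\frac{294499921}{1679616} \approx 175.34$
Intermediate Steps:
$S = \frac{23}{12}$ ($S = 2 + \frac{1}{2 \left(-2 - 4\right)} = 2 + \frac{1}{2 \left(-6\right)} = 2 + \frac{1}{2} \left(- \frac{1}{6}\right) = 2 - \frac{1}{12} = \frac{23}{12} \approx 1.9167$)
$\left(\frac{S}{\left(-1\right) \left(-3\right)} + \frac{3}{1}\right)^{4} = \left(\frac{23}{12 \left(\left(-1\right) \left(-3\right)\right)} + \frac{3}{1}\right)^{4} = \left(\frac{23}{12 \cdot 3} + 3 \cdot 1\right)^{4} = \left(\frac{23}{12} \cdot \frac{1}{3} + 3\right)^{4} = \left(\frac{23}{36} + 3\right)^{4} = \left(\frac{131}{36}\right)^{4} = \frac{294499921}{1679616}$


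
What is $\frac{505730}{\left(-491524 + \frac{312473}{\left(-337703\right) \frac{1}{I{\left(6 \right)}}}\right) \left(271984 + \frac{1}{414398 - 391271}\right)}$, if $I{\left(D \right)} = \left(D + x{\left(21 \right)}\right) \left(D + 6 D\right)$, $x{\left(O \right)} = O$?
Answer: $- \frac{1974890134360065}{523164694260222754813} \approx -3.7749 \cdot 10^{-6}$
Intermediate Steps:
$I{\left(D \right)} = 7 D \left(21 + D\right)$ ($I{\left(D \right)} = \left(D + 21\right) \left(D + 6 D\right) = \left(21 + D\right) 7 D = 7 D \left(21 + D\right)$)
$\frac{505730}{\left(-491524 + \frac{312473}{\left(-337703\right) \frac{1}{I{\left(6 \right)}}}\right) \left(271984 + \frac{1}{414398 - 391271}\right)} = \frac{505730}{\left(-491524 + \frac{312473}{\left(-337703\right) \frac{1}{7 \cdot 6 \left(21 + 6\right)}}\right) \left(271984 + \frac{1}{414398 - 391271}\right)} = \frac{505730}{\left(-491524 + \frac{312473}{\left(-337703\right) \frac{1}{7 \cdot 6 \cdot 27}}\right) \left(271984 + \frac{1}{23127}\right)} = \frac{505730}{\left(-491524 + \frac{312473}{\left(-337703\right) \frac{1}{1134}}\right) \left(271984 + \frac{1}{23127}\right)} = \frac{505730}{\left(-491524 + \frac{312473}{\left(-337703\right) \frac{1}{1134}}\right) \frac{6290173969}{23127}} = \frac{505730}{\left(-491524 + \frac{312473}{- \frac{337703}{1134}}\right) \frac{6290173969}{23127}} = \frac{505730}{\left(-491524 + 312473 \left(- \frac{1134}{337703}\right)\right) \frac{6290173969}{23127}} = \frac{505730}{\left(-491524 - \frac{354344382}{337703}\right) \frac{6290173969}{23127}} = \frac{505730}{\left(- \frac{166343473754}{337703}\right) \frac{6290173969}{23127}} = \frac{505730}{- \frac{1046329388520445509626}{7810057281}} = 505730 \left(- \frac{7810057281}{1046329388520445509626}\right) = - \frac{1974890134360065}{523164694260222754813}$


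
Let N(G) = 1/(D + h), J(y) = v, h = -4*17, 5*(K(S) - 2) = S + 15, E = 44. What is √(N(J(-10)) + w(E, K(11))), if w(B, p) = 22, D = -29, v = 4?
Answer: 3*√22989/97 ≈ 4.6893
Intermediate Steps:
K(S) = 5 + S/5 (K(S) = 2 + (S + 15)/5 = 2 + (15 + S)/5 = 2 + (3 + S/5) = 5 + S/5)
h = -68
J(y) = 4
N(G) = -1/97 (N(G) = 1/(-29 - 68) = 1/(-97) = -1/97)
√(N(J(-10)) + w(E, K(11))) = √(-1/97 + 22) = √(2133/97) = 3*√22989/97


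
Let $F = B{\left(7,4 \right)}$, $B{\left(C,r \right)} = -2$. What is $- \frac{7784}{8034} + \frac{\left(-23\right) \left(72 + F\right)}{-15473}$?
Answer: $- \frac{53753546}{62155041} \approx -0.86483$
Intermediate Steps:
$F = -2$
$- \frac{7784}{8034} + \frac{\left(-23\right) \left(72 + F\right)}{-15473} = - \frac{7784}{8034} + \frac{\left(-23\right) \left(72 - 2\right)}{-15473} = \left(-7784\right) \frac{1}{8034} + \left(-23\right) 70 \left(- \frac{1}{15473}\right) = - \frac{3892}{4017} - - \frac{1610}{15473} = - \frac{3892}{4017} + \frac{1610}{15473} = - \frac{53753546}{62155041}$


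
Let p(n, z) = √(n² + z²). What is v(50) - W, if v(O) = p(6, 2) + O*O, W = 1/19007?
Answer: 47517499/19007 + 2*√10 ≈ 2506.3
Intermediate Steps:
W = 1/19007 ≈ 5.2612e-5
v(O) = O² + 2*√10 (v(O) = √(6² + 2²) + O*O = √(36 + 4) + O² = √40 + O² = 2*√10 + O² = O² + 2*√10)
v(50) - W = (50² + 2*√10) - 1*1/19007 = (2500 + 2*√10) - 1/19007 = 47517499/19007 + 2*√10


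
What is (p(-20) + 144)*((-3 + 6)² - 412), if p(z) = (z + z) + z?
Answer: -33852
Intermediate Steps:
p(z) = 3*z (p(z) = 2*z + z = 3*z)
(p(-20) + 144)*((-3 + 6)² - 412) = (3*(-20) + 144)*((-3 + 6)² - 412) = (-60 + 144)*(3² - 412) = 84*(9 - 412) = 84*(-403) = -33852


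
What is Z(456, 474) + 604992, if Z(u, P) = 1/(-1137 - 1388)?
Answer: 1527604799/2525 ≈ 6.0499e+5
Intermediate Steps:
Z(u, P) = -1/2525 (Z(u, P) = 1/(-2525) = -1/2525)
Z(456, 474) + 604992 = -1/2525 + 604992 = 1527604799/2525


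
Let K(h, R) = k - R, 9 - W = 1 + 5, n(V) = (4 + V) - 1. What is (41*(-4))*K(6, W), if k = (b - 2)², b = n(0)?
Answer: 328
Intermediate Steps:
n(V) = 3 + V
W = 3 (W = 9 - (1 + 5) = 9 - 1*6 = 9 - 6 = 3)
b = 3 (b = 3 + 0 = 3)
k = 1 (k = (3 - 2)² = 1² = 1)
K(h, R) = 1 - R
(41*(-4))*K(6, W) = (41*(-4))*(1 - 1*3) = -164*(1 - 3) = -164*(-2) = 328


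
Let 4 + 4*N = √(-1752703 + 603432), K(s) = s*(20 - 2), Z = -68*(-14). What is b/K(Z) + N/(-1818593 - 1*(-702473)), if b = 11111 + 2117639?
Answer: 12374689933/99613710 - I*√1149271/4464480 ≈ 124.23 - 0.00024013*I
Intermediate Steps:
b = 2128750
Z = 952
K(s) = 18*s (K(s) = s*18 = 18*s)
N = -1 + I*√1149271/4 (N = -1 + √(-1752703 + 603432)/4 = -1 + √(-1149271)/4 = -1 + (I*√1149271)/4 = -1 + I*√1149271/4 ≈ -1.0 + 268.01*I)
b/K(Z) + N/(-1818593 - 1*(-702473)) = 2128750/((18*952)) + (-1 + I*√1149271/4)/(-1818593 - 1*(-702473)) = 2128750/17136 + (-1 + I*√1149271/4)/(-1818593 + 702473) = 2128750*(1/17136) + (-1 + I*√1149271/4)/(-1116120) = 1064375/8568 + (-1 + I*√1149271/4)*(-1/1116120) = 1064375/8568 + (1/1116120 - I*√1149271/4464480) = 12374689933/99613710 - I*√1149271/4464480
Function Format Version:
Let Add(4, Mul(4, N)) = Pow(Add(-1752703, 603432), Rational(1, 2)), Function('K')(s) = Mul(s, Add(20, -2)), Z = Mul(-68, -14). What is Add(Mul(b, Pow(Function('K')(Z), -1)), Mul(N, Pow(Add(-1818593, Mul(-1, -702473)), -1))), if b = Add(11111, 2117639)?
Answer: Add(Rational(12374689933, 99613710), Mul(Rational(-1, 4464480), I, Pow(1149271, Rational(1, 2)))) ≈ Add(124.23, Mul(-0.00024013, I))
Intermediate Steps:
b = 2128750
Z = 952
Function('K')(s) = Mul(18, s) (Function('K')(s) = Mul(s, 18) = Mul(18, s))
N = Add(-1, Mul(Rational(1, 4), I, Pow(1149271, Rational(1, 2)))) (N = Add(-1, Mul(Rational(1, 4), Pow(Add(-1752703, 603432), Rational(1, 2)))) = Add(-1, Mul(Rational(1, 4), Pow(-1149271, Rational(1, 2)))) = Add(-1, Mul(Rational(1, 4), Mul(I, Pow(1149271, Rational(1, 2))))) = Add(-1, Mul(Rational(1, 4), I, Pow(1149271, Rational(1, 2)))) ≈ Add(-1.0000, Mul(268.01, I)))
Add(Mul(b, Pow(Function('K')(Z), -1)), Mul(N, Pow(Add(-1818593, Mul(-1, -702473)), -1))) = Add(Mul(2128750, Pow(Mul(18, 952), -1)), Mul(Add(-1, Mul(Rational(1, 4), I, Pow(1149271, Rational(1, 2)))), Pow(Add(-1818593, Mul(-1, -702473)), -1))) = Add(Mul(2128750, Pow(17136, -1)), Mul(Add(-1, Mul(Rational(1, 4), I, Pow(1149271, Rational(1, 2)))), Pow(Add(-1818593, 702473), -1))) = Add(Mul(2128750, Rational(1, 17136)), Mul(Add(-1, Mul(Rational(1, 4), I, Pow(1149271, Rational(1, 2)))), Pow(-1116120, -1))) = Add(Rational(1064375, 8568), Mul(Add(-1, Mul(Rational(1, 4), I, Pow(1149271, Rational(1, 2)))), Rational(-1, 1116120))) = Add(Rational(1064375, 8568), Add(Rational(1, 1116120), Mul(Rational(-1, 4464480), I, Pow(1149271, Rational(1, 2))))) = Add(Rational(12374689933, 99613710), Mul(Rational(-1, 4464480), I, Pow(1149271, Rational(1, 2))))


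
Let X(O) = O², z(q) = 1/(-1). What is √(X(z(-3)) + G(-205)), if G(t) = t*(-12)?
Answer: √2461 ≈ 49.608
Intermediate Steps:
z(q) = -1 (z(q) = 1*(-1) = -1)
G(t) = -12*t
√(X(z(-3)) + G(-205)) = √((-1)² - 12*(-205)) = √(1 + 2460) = √2461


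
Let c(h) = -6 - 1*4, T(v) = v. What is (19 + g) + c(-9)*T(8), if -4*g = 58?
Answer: -151/2 ≈ -75.500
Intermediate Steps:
g = -29/2 (g = -1/4*58 = -29/2 ≈ -14.500)
c(h) = -10 (c(h) = -6 - 4 = -10)
(19 + g) + c(-9)*T(8) = (19 - 29/2) - 10*8 = 9/2 - 80 = -151/2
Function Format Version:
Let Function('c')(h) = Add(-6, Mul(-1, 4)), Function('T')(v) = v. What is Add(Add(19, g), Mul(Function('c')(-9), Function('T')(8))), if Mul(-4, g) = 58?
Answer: Rational(-151, 2) ≈ -75.500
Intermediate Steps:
g = Rational(-29, 2) (g = Mul(Rational(-1, 4), 58) = Rational(-29, 2) ≈ -14.500)
Function('c')(h) = -10 (Function('c')(h) = Add(-6, -4) = -10)
Add(Add(19, g), Mul(Function('c')(-9), Function('T')(8))) = Add(Add(19, Rational(-29, 2)), Mul(-10, 8)) = Add(Rational(9, 2), -80) = Rational(-151, 2)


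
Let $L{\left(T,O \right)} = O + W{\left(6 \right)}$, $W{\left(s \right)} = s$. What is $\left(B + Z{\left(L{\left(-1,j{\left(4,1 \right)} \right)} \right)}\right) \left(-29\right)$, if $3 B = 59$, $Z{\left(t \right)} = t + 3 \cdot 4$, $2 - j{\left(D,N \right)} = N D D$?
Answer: $- \frac{2059}{3} \approx -686.33$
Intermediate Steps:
$j{\left(D,N \right)} = 2 - N D^{2}$ ($j{\left(D,N \right)} = 2 - N D D = 2 - D N D = 2 - N D^{2}$)
$L{\left(T,O \right)} = 6 + O$ ($L{\left(T,O \right)} = O + 6 = 6 + O$)
$Z{\left(t \right)} = 12 + t$ ($Z{\left(t \right)} = t + 12 = 12 + t$)
$B = \frac{59}{3}$ ($B = \frac{1}{3} \cdot 59 = \frac{59}{3} \approx 19.667$)
$\left(B + Z{\left(L{\left(-1,j{\left(4,1 \right)} \right)} \right)}\right) \left(-29\right) = \left(\frac{59}{3} + \left(12 + \left(6 + \left(2 - 1 \cdot 4^{2}\right)\right)\right)\right) \left(-29\right) = \left(\frac{59}{3} + \left(12 + \left(6 + \left(2 - 1 \cdot 16\right)\right)\right)\right) \left(-29\right) = \left(\frac{59}{3} + \left(12 + \left(6 + \left(2 - 16\right)\right)\right)\right) \left(-29\right) = \left(\frac{59}{3} + \left(12 + \left(6 - 14\right)\right)\right) \left(-29\right) = \left(\frac{59}{3} + \left(12 - 8\right)\right) \left(-29\right) = \left(\frac{59}{3} + 4\right) \left(-29\right) = \frac{71}{3} \left(-29\right) = - \frac{2059}{3}$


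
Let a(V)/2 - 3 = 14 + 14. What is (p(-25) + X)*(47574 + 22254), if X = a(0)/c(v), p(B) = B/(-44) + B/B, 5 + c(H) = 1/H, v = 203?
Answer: -127969861/169 ≈ -7.5722e+5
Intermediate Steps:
a(V) = 62 (a(V) = 6 + 2*(14 + 14) = 6 + 2*28 = 6 + 56 = 62)
c(H) = -5 + 1/H
p(B) = 1 - B/44 (p(B) = B*(-1/44) + 1 = -B/44 + 1 = 1 - B/44)
X = -6293/507 (X = 62/(-5 + 1/203) = 62/(-1014/203) = 62*(-203/1014) = -6293/507 ≈ -12.412)
(p(-25) + X)*(47574 + 22254) = ((1 - 1/44*(-25)) - 6293/507)*(47574 + 22254) = ((1 + 25/44) - 6293/507)*69828 = (69/44 - 6293/507)*69828 = -241909/22308*69828 = -127969861/169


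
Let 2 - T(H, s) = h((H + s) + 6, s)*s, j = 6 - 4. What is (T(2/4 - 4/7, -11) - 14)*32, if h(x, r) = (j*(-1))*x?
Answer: 22304/7 ≈ 3186.3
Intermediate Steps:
j = 2
h(x, r) = -2*x (h(x, r) = (2*(-1))*x = -2*x)
T(H, s) = 2 - s*(-12 - 2*H - 2*s) (T(H, s) = 2 - (-2*((H + s) + 6))*s = 2 - (-2*(6 + H + s))*s = 2 - (-12 - 2*H - 2*s)*s = 2 - s*(-12 - 2*H - 2*s))
(T(2/4 - 4/7, -11) - 14)*32 = ((2 + 2*(-11)*(6 + (2/4 - 4/7) - 11)) - 14)*32 = ((2 + 2*(-11)*(6 + (2*(1/4) - 4*1/7) - 11)) - 14)*32 = ((2 + 2*(-11)*(6 + (1/2 - 4/7) - 11)) - 14)*32 = ((2 + 2*(-11)*(6 - 1/14 - 11)) - 14)*32 = ((2 + 2*(-11)*(-71/14)) - 14)*32 = ((2 + 781/7) - 14)*32 = (795/7 - 14)*32 = (697/7)*32 = 22304/7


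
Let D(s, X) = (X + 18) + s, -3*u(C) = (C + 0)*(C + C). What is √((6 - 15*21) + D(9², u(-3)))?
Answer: 6*I*√6 ≈ 14.697*I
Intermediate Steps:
u(C) = -2*C²/3 (u(C) = -(C + 0)*(C + C)/3 = -C*2*C/3 = -2*C²/3)
D(s, X) = 18 + X + s (D(s, X) = (18 + X) + s = 18 + X + s)
√((6 - 15*21) + D(9², u(-3))) = √((6 - 15*21) + (18 - ⅔*(-3)² + 9²)) = √((6 - 315) + (18 - ⅔*9 + 81)) = √(-309 + (18 - 6 + 81)) = √(-309 + 93) = √(-216) = 6*I*√6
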